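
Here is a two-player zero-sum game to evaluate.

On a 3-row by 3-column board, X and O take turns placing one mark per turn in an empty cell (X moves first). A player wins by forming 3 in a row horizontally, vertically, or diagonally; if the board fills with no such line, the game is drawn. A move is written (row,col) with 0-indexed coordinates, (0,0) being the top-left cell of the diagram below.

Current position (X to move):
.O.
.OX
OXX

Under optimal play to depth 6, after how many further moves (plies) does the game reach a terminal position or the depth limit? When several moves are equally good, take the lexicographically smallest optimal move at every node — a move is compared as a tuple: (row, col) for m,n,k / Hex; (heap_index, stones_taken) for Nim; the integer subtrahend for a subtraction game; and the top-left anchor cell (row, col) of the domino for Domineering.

PV length from [.O./.OX/OXX]: 1 ply

p1 X@[.O./.OX/OXX]: (0,0)[XO./.OX/OXX]-1 (0,2)[.OX/.OX/OXX]+1* (1,0)[.O./XOX/OXX]-1
p2 O@[.OX/.OX/OXX] terminal -1; root [.O./.OX/OXX] d6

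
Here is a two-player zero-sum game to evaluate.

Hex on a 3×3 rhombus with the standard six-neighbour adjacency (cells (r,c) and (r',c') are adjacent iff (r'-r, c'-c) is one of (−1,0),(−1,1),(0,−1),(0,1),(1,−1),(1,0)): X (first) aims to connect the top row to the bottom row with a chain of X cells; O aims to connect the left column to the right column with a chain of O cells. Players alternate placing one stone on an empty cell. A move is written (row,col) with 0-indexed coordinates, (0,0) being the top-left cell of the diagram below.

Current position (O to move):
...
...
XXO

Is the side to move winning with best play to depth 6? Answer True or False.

p1 O@[.../.../XXO]: (0,0)[O../.../XXO]-1* (0,1)[.O./.../XXO]-1 (0,2)[..O/.../XXO]-1 (1,0)[.../O../XXO]-1 (1,1)[.../.O./XXO]-1 (1,2)[.../..O/XXO]-1
p2 X@[O../.../XXO]: (0,1)[OX./.../XXO]+1* (0,2)[O.X/.../XXO]+1 (1,0)[O../X../XXO]+1 (1,1)[O../.X./XXO]+1 (1,2)[O../..X/XXO]+1
p3 O@[OX./.../XXO]: (0,2)[OXO/.../XXO]-1* (1,0)[OX./O../XXO]-1 (1,1)[OX./.O./XXO]-1 (1,2)[OX./..O/XXO]-1
p4 X@[OXO/.../XXO]: (1,0)[OXO/X../XXO]+1* (1,1)[OXO/.X./XXO]+1 (1,2)[OXO/..X/XXO]+1
p5 O@[OXO/X../XXO] terminal -1; root [.../.../XXO] d6

O winning at [.../.../XXO]: False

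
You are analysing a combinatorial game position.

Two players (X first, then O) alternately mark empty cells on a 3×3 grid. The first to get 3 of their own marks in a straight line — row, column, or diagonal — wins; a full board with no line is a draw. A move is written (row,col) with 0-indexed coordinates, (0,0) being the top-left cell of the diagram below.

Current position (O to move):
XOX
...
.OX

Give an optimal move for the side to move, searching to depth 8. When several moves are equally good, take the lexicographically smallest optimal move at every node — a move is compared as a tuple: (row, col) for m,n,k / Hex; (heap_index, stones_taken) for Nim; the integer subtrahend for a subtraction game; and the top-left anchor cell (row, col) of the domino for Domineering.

ply 1, O at XOX/.../.OX | (1,0)=-1→XOX/O../.OX; (1,1)=+1→XOX/.O./.OX*; (1,2)=-1→XOX/..O/.OX; (2,0)=-1→XOX/.../OOX
ply 2: XOX/.O./.OX is terminal -1 (X); from XOX/.../.OX depth 8

O's best at [XOX/.../.OX]: (1,1)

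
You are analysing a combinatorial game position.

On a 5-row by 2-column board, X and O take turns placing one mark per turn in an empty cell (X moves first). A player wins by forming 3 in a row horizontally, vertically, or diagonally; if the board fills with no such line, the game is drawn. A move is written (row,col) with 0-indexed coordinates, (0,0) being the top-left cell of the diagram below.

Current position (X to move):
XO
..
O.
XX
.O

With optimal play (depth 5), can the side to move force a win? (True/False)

[XO/../O./XX/.O] X move#1: (1,0):+0/XO/X./O./XX/.O*, (1,1):+0/XO/.X/O./XX/.O, (2,1):+0/XO/../OX/XX/.O, (4,0):+0/XO/../O./XX/XO
[XO/X./O./XX/.O] O move#2: (1,1):+0/XO/XO/O./XX/.O*, (2,1):+0/XO/X./OO/XX/.O, (4,0):+0/XO/X./O./XX/OO
[XO/XO/O./XX/.O] X move#3: (2,1):+0/XO/XO/OX/XX/.O*, (4,0):-1/XO/XO/O./XX/XO
[XO/XO/OX/XX/.O] O move#4: (4,0):+0/XO/XO/OX/XX/OO*
[XO/XO/OX/XX/OO] end (terminal +0, X#5); searched XO/../O./XX/.O to 5

X winning at [XO/../O./XX/.O]: False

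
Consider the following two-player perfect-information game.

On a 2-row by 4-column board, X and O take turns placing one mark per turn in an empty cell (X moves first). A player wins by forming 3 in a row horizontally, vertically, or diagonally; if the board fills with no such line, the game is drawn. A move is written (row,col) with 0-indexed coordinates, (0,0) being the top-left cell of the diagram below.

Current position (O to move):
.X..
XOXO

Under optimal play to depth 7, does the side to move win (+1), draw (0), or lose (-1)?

value(.X../XOXO, O) = 0

p1 O@[.X../XOXO]: (0,0)[OX../XOXO]+0* (0,2)[.XO./XOXO]+0 (0,3)[.X.O/XOXO]+0
p2 X@[OX../XOXO]: (0,2)[OXX./XOXO]+0* (0,3)[OX.X/XOXO]+0
p3 O@[OXX./XOXO]: (0,3)[OXXO/XOXO]+0*
p4 X@[OXXO/XOXO] terminal +0; root [.X../XOXO] d7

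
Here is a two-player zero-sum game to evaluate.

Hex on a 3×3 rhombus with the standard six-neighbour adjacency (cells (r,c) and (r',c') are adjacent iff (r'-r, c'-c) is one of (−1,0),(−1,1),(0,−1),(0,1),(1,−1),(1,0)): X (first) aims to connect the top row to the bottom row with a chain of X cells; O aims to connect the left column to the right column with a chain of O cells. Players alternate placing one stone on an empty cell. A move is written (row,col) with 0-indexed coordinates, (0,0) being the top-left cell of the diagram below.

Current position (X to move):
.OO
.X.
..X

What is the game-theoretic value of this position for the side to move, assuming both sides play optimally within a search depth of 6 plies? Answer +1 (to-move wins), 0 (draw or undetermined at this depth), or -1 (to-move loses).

value(.OO/.X./..X, X) = -1

p1 X@[.OO/.X./..X]: (0,0)[XOO/.X./..X]-1* (1,0)[.OO/XX./..X]-1 (1,2)[.OO/.XX/..X]-1 (2,0)[.OO/.X./X.X]-1 (2,1)[.OO/.X./.XX]-1
p2 O@[XOO/.X./..X]: (1,0)[XOO/OX./..X]+1* (1,2)[XOO/.XO/..X]-1 (2,0)[XOO/.X./O.X]-1 (2,1)[XOO/.X./.OX]-1
p3 X@[XOO/OX./..X] terminal -1; root [.OO/.X./..X] d6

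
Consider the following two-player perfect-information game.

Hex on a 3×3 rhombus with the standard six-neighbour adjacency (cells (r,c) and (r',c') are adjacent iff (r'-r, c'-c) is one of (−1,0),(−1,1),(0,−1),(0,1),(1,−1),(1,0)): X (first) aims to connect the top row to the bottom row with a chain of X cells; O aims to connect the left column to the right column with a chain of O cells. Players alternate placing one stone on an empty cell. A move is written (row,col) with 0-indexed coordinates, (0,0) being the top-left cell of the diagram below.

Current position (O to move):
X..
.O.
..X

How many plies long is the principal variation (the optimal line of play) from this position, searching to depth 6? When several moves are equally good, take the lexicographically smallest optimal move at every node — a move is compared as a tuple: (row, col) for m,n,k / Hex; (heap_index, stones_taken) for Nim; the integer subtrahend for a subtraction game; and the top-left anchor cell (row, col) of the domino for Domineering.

p1 O@[X../.O./..X]: (0,1)[XO./.O./..X]+1* (0,2)[X.O/.O./..X]+1 (1,0)[X../OO./..X]+1 (1,2)[X../.OO/..X]+1 (2,0)[X../.O./O.X]+1 (2,1)[X../.O./.OX]+1
p2 X@[XO./.O./..X]: (0,2)[XOX/.O./..X]-1* (1,0)[XO./XO./..X]-1 (1,2)[XO./.OX/..X]-1 (2,0)[XO./.O./X.X]-1 (2,1)[XO./.O./.XX]-1
p3 O@[XOX/.O./..X]: (1,0)[XOX/OO./..X]-1 (1,2)[XOX/.OO/..X]+1* (2,0)[XOX/.O./O.X]-1 (2,1)[XOX/.O./.OX]-1
p4 X@[XOX/.OO/..X]: (1,0)[XOX/XOO/..X]-1* (2,0)[XOX/.OO/X.X]-1 (2,1)[XOX/.OO/.XX]-1
p5 O@[XOX/XOO/..X]: (2,0)[XOX/XOO/O.X]+1* (2,1)[XOX/XOO/.OX]-1
p6 X@[XOX/XOO/O.X] terminal -1; root [X../.O./..X] d6

PV length from [X../.O./..X]: 5 plies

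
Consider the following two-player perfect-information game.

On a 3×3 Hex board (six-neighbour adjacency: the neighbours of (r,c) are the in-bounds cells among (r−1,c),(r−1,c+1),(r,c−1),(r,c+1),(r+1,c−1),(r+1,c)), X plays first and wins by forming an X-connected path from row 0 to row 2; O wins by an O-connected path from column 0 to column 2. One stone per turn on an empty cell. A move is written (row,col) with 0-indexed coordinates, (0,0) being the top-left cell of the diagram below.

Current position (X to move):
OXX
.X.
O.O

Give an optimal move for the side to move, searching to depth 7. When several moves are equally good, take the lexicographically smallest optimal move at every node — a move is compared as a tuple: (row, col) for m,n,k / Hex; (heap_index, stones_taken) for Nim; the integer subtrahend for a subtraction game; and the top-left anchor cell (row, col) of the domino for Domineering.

[OXX/.X./O.O] X move#1: (1,0):-1/OXX/XX./O.O, (1,2):-1/OXX/.XX/O.O, (2,1):+1/OXX/.X./OXO*
[OXX/.X./OXO] end (terminal -1, O#2); searched OXX/.X./O.O to 7

X's best at [OXX/.X./O.O]: (2,1)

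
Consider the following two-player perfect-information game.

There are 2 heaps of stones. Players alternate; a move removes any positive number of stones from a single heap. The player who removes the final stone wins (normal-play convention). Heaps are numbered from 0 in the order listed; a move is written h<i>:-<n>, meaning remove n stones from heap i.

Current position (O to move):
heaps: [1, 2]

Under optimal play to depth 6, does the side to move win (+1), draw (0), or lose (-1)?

value((1,2), O) = +1

p1 O@[(1,2)]: h0:-1[(0,2)]-1 h1:-1[(1,1)]+1* h1:-2[(1,0)]-1
p2 X@[(1,1)]: h0:-1[(0,1)]-1* h1:-1[(1,0)]-1
p3 O@[(0,1)]: h1:-1[(0,0)]+1*
p4 X@[(0,0)] terminal -1; root [(1,2)] d6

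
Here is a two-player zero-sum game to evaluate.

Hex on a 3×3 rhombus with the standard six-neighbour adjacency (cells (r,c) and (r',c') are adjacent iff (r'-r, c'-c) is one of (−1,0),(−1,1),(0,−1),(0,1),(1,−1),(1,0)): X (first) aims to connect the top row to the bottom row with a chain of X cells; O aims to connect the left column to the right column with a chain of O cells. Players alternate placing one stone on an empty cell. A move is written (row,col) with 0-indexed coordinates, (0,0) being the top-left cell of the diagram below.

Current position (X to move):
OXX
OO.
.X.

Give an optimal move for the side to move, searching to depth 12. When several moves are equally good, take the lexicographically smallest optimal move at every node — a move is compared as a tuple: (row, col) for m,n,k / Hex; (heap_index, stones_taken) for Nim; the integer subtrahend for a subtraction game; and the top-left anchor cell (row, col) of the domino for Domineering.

ply 1, X at OXX/OO./.X. | (1,2)=+1→OXX/OOX/.X.*; (2,0)=-1→OXX/OO./XX.; (2,2)=-1→OXX/OO./.XX
ply 2: OXX/OOX/.X. is terminal -1 (O); from OXX/OO./.X. depth 12

X's best at [OXX/OO./.X.]: (1,2)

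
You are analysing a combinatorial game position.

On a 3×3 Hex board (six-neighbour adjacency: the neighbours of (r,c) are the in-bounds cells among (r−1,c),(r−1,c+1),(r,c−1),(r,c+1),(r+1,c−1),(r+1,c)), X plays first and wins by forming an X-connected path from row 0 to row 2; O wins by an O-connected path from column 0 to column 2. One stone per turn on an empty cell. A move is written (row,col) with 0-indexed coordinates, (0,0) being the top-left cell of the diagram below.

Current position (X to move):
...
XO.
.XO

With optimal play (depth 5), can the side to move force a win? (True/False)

X winning at [.../XO./.XO]: True

[.../XO./.XO] X move#1: (0,0):-1/X../XO./.XO, (0,1):-1/.X./XO./.XO, (0,2):+1/..X/XO./.XO*, (1,2):+1/.../XOX/.XO, (2,0):+1/.../XO./XXO
[..X/XO./.XO] O move#2: (0,0):-1/O.X/XO./.XO*, (0,1):-1/.OX/XO./.XO, (1,2):-1/..X/XOO/.XO, (2,0):-1/..X/XO./OXO
[O.X/XO./.XO] X move#3: (0,1):+1/OXX/XO./.XO*, (1,2):+1/O.X/XOX/.XO, (2,0):+1/O.X/XO./XXO
[OXX/XO./.XO] O move#4: (1,2):-1/OXX/XOO/.XO*, (2,0):-1/OXX/XO./OXO
[OXX/XOO/.XO] X move#5: (2,0):+1/OXX/XOO/XXO*
[OXX/XOO/XXO] end (terminal -1, O#6); searched .../XO./.XO to 5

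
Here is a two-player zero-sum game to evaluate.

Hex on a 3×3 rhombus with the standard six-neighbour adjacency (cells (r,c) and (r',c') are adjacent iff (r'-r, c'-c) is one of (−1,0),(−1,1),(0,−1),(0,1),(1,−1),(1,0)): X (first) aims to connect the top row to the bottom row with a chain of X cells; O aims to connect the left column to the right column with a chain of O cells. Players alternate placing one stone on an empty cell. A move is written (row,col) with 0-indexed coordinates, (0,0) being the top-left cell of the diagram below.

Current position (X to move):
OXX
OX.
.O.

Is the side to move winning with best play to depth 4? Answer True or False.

X winning at [OXX/OX./.O.]: True

p1 X@[OXX/OX./.O.]: (1,2)[OXX/OXX/.O.]+1* (2,0)[OXX/OX./XO.]+1 (2,2)[OXX/OX./.OX]+1
p2 O@[OXX/OXX/.O.]: (2,0)[OXX/OXX/OO.]-1* (2,2)[OXX/OXX/.OO]-1
p3 X@[OXX/OXX/OO.]: (2,2)[OXX/OXX/OOX]+1*
p4 O@[OXX/OXX/OOX] terminal -1; root [OXX/OX./.O.] d4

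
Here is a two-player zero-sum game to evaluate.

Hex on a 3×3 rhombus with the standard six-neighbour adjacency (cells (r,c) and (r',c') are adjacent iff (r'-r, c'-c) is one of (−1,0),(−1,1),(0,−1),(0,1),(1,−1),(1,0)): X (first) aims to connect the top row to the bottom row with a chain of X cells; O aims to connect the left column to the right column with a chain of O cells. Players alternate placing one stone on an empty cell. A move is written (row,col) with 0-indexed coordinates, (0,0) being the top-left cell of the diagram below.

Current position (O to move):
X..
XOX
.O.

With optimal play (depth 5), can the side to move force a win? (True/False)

O winning at [X../XOX/.O.]: True

p1 O@[X../XOX/.O.]: (0,1)[XO./XOX/.O.]-1 (0,2)[X.O/XOX/.O.]-1 (2,0)[X../XOX/OO.]+1* (2,2)[X../XOX/.OO]-1
p2 X@[X../XOX/OO.]: (0,1)[XX./XOX/OO.]-1* (0,2)[X.X/XOX/OO.]-1 (2,2)[X../XOX/OOX]-1
p3 O@[XX./XOX/OO.]: (0,2)[XXO/XOX/OO.]+1* (2,2)[XX./XOX/OOO]+1
p4 X@[XXO/XOX/OO.] terminal -1; root [X../XOX/.O.] d5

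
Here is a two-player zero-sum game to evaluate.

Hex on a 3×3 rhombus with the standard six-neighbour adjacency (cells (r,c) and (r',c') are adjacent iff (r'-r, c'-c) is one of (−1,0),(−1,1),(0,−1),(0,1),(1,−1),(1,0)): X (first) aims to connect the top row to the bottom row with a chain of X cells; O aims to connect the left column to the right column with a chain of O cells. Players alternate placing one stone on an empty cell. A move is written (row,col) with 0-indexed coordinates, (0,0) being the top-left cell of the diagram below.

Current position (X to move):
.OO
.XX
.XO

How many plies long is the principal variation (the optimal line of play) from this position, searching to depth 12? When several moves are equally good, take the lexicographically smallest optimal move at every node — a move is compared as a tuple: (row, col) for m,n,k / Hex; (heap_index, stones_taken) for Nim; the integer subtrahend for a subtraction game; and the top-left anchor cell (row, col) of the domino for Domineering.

PV length from [.OO/.XX/.XO]: 2 plies

ply 1, X at .OO/.XX/.XO | (0,0)=-1→XOO/.XX/.XO*; (1,0)=-1→.OO/XXX/.XO; (2,0)=-1→.OO/.XX/XXO
ply 2, O at XOO/.XX/.XO | (1,0)=+1→XOO/OXX/.XO*; (2,0)=-1→XOO/.XX/OXO
ply 3: XOO/OXX/.XO is terminal -1 (X); from .OO/.XX/.XO depth 12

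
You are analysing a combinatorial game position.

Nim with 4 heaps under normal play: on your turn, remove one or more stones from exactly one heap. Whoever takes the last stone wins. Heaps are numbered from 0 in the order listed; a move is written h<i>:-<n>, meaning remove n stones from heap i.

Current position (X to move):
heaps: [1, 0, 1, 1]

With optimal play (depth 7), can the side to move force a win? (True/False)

X winning at [(1,0,1,1)]: True

p1 X@[(1,0,1,1)]: h0:-1[(0,0,1,1)]+1* h2:-1[(1,0,0,1)]+1 h3:-1[(1,0,1,0)]+1
p2 O@[(0,0,1,1)]: h2:-1[(0,0,0,1)]-1* h3:-1[(0,0,1,0)]-1
p3 X@[(0,0,0,1)]: h3:-1[(0,0,0,0)]+1*
p4 O@[(0,0,0,0)] terminal -1; root [(1,0,1,1)] d7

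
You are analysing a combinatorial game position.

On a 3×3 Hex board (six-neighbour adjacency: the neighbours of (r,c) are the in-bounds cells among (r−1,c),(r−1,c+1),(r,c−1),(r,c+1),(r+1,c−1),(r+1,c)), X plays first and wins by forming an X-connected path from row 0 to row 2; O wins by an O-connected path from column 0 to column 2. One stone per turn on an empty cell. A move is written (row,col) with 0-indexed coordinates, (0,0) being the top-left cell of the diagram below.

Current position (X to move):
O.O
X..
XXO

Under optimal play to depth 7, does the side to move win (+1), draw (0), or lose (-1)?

value(O.O/X../XXO, X) = +1

ply 1, X at O.O/X../XXO | (0,1)=+1→OXO/X../XXO*; (1,1)=-1→O.O/XX./XXO; (1,2)=-1→O.O/X.X/XXO
ply 2: OXO/X../XXO is terminal -1 (O); from O.O/X../XXO depth 7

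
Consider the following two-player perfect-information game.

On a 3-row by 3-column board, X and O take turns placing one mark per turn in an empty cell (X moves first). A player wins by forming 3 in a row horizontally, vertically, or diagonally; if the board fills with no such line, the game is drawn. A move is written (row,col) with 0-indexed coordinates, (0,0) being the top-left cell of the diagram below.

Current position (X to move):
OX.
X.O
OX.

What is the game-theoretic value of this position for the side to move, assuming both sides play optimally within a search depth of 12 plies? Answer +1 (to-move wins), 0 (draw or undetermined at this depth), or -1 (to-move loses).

value(OX./X.O/OX., X) = +1

[OX./X.O/OX.] X move#1: (0,2):+0/OXX/X.O/OX., (1,1):+1/OX./XXO/OX.*, (2,2):+0/OX./X.O/OXX
[OX./XXO/OX.] end (terminal -1, O#2); searched OX./X.O/OX. to 12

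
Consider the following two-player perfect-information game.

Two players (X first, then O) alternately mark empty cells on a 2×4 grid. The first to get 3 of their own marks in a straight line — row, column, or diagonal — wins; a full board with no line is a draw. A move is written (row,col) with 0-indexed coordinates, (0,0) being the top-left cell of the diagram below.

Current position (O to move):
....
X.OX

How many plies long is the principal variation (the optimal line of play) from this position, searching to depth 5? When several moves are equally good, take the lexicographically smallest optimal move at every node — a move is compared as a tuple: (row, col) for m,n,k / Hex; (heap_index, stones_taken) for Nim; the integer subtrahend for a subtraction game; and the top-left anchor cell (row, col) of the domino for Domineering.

[..../X.OX] O move#1: (0,0):+0/O.../X.OX*, (0,1):+0/.O../X.OX, (0,2):+0/..O./X.OX, (0,3):+0/...O/X.OX, (1,1):+0/..../XOOX
[O.../X.OX] X move#2: (0,1):+0/OX../X.OX*, (0,2):+0/O.X./X.OX, (0,3):+0/O..X/X.OX, (1,1):+0/O.../XXOX
[OX../X.OX] O move#3: (0,2):+0/OXO./X.OX*, (0,3):+0/OX.O/X.OX, (1,1):+0/OX../XOOX
[OXO./X.OX] X move#4: (0,3):+0/OXOX/X.OX*, (1,1):+0/OXO./XXOX
[OXOX/X.OX] O move#5: (1,1):+0/OXOX/XOOX*
[OXOX/XOOX] end (terminal +0, X#6); searched ..../X.OX to 5

PV length from [..../X.OX]: 5 plies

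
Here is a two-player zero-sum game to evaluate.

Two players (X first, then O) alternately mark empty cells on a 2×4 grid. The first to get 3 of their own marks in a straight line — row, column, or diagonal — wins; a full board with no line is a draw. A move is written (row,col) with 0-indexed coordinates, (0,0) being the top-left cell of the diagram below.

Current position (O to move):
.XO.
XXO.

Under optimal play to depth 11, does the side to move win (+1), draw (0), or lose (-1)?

ply 1, O at .XO./XXO. | (0,0)=+0→OXO./XXO.*; (0,3)=+0→.XOO/XXO.; (1,3)=+0→.XO./XXOO
ply 2, X at OXO./XXO. | (0,3)=+0→OXOX/XXO.*; (1,3)=+0→OXO./XXOX
ply 3, O at OXOX/XXO. | (1,3)=+0→OXOX/XXOO*
ply 4: OXOX/XXOO is terminal +0 (X); from .XO./XXO. depth 11

value(.XO./XXO., O) = 0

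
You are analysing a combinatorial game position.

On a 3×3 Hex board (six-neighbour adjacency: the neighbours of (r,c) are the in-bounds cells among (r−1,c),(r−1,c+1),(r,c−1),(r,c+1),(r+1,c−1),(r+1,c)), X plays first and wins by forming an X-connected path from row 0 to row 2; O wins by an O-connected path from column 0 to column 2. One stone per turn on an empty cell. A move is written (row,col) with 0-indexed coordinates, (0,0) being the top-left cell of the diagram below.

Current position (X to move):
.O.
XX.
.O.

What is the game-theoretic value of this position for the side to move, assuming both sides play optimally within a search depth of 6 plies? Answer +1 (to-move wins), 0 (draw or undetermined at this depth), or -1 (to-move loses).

p1 X@[.O./XX./.O.]: (0,0)[XO./XX./.O.]-1 (0,2)[.OX/XX./.O.]-1 (1,2)[.O./XXX/.O.]+1* (2,0)[.O./XX./XO.]+1 (2,2)[.O./XX./.OX]+1
p2 O@[.O./XXX/.O.]: (0,0)[OO./XXX/.O.]-1* (0,2)[.OO/XXX/.O.]-1 (2,0)[.O./XXX/OO.]-1 (2,2)[.O./XXX/.OO]-1
p3 X@[OO./XXX/.O.]: (0,2)[OOX/XXX/.O.]+1* (2,0)[OO./XXX/XO.]-1 (2,2)[OO./XXX/.OX]-1
p4 O@[OOX/XXX/.O.]: (2,0)[OOX/XXX/OO.]-1* (2,2)[OOX/XXX/.OO]-1
p5 X@[OOX/XXX/OO.]: (2,2)[OOX/XXX/OOX]+1*
p6 O@[OOX/XXX/OOX] terminal -1; root [.O./XX./.O.] d6

value(.O./XX./.O., X) = +1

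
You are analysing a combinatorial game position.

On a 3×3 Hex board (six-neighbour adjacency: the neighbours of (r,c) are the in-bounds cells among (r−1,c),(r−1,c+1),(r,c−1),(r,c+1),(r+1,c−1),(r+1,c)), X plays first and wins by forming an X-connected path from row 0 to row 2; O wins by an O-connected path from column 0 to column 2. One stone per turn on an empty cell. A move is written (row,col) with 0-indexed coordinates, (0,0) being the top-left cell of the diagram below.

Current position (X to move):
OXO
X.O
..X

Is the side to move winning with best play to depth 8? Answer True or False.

p1 X@[OXO/X.O/..X]: (1,1)[OXO/XXO/..X]+1* (2,0)[OXO/X.O/X.X]+1 (2,1)[OXO/X.O/.XX]+1
p2 O@[OXO/XXO/..X]: (2,0)[OXO/XXO/O.X]-1* (2,1)[OXO/XXO/.OX]-1
p3 X@[OXO/XXO/O.X]: (2,1)[OXO/XXO/OXX]+1*
p4 O@[OXO/XXO/OXX] terminal -1; root [OXO/X.O/..X] d8

X winning at [OXO/X.O/..X]: True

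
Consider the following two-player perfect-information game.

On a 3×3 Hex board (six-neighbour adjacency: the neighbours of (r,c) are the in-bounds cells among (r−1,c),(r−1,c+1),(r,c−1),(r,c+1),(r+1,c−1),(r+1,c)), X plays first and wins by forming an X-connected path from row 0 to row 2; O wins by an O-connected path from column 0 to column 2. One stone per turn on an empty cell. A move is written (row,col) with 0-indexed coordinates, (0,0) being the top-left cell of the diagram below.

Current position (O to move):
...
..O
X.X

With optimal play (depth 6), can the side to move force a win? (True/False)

O winning at [.../..O/X.X]: True

ply 1, O at .../..O/X.X | (0,0)=-1→O../..O/X.X; (0,1)=+1→.O./..O/X.X*; (0,2)=-1→..O/..O/X.X; (1,0)=-1→.../O.O/X.X; (1,1)=-1→.../.OO/X.X; (2,1)=-1→.../..O/XOX
ply 2, X at .O./..O/X.X | (0,0)=-1→XO./..O/X.X*; (0,2)=-1→.OX/..O/X.X; (1,0)=-1→.O./X.O/X.X; (1,1)=-1→.O./.XO/X.X; (2,1)=-1→.O./..O/XXX
ply 3, O at XO./..O/X.X | (0,2)=-1→XOO/..O/X.X; (1,0)=+1→XO./O.O/X.X*; (1,1)=-1→XO./.OO/X.X; (2,1)=-1→XO./..O/XOX
ply 4, X at XO./O.O/X.X | (0,2)=-1→XOX/O.O/X.X*; (1,1)=-1→XO./OXO/X.X; (2,1)=-1→XO./O.O/XXX
ply 5, O at XOX/O.O/X.X | (1,1)=+1→XOX/OOO/X.X*; (2,1)=-1→XOX/O.O/XOX
ply 6: XOX/OOO/X.X is terminal -1 (X); from .../..O/X.X depth 6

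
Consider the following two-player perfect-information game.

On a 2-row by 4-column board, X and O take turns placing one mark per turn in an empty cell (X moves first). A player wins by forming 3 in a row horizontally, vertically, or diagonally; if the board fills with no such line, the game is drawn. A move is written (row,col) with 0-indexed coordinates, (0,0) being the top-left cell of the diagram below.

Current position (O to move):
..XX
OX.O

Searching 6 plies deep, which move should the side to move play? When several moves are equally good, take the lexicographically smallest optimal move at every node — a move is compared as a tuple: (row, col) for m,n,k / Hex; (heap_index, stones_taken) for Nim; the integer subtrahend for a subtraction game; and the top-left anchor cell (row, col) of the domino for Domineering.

ply 1, O at ..XX/OX.O | (0,0)=-1→O.XX/OX.O; (0,1)=+0→.OXX/OX.O*; (1,2)=-1→..XX/OXOO
ply 2, X at .OXX/OX.O | (0,0)=+0→XOXX/OX.O*; (1,2)=+0→.OXX/OXXO
ply 3, O at XOXX/OX.O | (1,2)=+0→XOXX/OXOO*
ply 4: XOXX/OXOO is terminal +0 (X); from ..XX/OX.O depth 6

O's best at [..XX/OX.O]: (0,1)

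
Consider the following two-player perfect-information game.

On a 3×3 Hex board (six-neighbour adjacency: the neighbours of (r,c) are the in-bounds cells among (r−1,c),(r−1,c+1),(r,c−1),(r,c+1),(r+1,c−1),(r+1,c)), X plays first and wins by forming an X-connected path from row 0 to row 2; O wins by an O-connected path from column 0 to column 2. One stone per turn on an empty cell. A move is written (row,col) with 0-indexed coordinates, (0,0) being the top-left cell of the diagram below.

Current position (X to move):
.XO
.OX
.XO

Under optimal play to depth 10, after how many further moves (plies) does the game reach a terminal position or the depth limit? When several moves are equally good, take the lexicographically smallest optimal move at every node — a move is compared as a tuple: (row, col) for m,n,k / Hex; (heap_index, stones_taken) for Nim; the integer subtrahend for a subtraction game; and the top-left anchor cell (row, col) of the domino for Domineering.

p1 X@[.XO/.OX/.XO]: (0,0)[XXO/.OX/.XO]-1* (1,0)[.XO/XOX/.XO]-1 (2,0)[.XO/.OX/XXO]-1
p2 O@[XXO/.OX/.XO]: (1,0)[XXO/OOX/.XO]+1* (2,0)[XXO/.OX/OXO]+1
p3 X@[XXO/OOX/.XO] terminal -1; root [.XO/.OX/.XO] d10

PV length from [.XO/.OX/.XO]: 2 plies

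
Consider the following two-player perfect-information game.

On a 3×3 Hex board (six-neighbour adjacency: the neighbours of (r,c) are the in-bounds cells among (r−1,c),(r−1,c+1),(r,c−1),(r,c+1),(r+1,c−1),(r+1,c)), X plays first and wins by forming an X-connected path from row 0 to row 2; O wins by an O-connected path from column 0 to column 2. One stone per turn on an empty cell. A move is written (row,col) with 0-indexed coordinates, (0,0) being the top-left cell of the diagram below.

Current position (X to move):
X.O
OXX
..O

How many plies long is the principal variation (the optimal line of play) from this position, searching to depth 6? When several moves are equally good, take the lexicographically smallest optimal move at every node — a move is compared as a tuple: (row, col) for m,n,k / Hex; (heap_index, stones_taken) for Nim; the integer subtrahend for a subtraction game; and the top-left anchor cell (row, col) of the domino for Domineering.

ply 1, X at X.O/OXX/..O | (0,1)=+1→XXO/OXX/..O*; (2,0)=-1→X.O/OXX/X.O; (2,1)=-1→X.O/OXX/.XO
ply 2, O at XXO/OXX/..O | (2,0)=-1→XXO/OXX/O.O*; (2,1)=-1→XXO/OXX/.OO
ply 3, X at XXO/OXX/O.O | (2,1)=+1→XXO/OXX/OXO*
ply 4: XXO/OXX/OXO is terminal -1 (O); from X.O/OXX/..O depth 6

PV length from [X.O/OXX/..O]: 3 plies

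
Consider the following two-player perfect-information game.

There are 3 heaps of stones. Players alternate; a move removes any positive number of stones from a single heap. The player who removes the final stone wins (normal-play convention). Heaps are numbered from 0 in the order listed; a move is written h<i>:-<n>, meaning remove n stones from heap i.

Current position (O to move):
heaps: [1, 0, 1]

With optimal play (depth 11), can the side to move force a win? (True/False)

O winning at [(1,0,1)]: False

p1 O@[(1,0,1)]: h0:-1[(0,0,1)]-1* h2:-1[(1,0,0)]-1
p2 X@[(0,0,1)]: h2:-1[(0,0,0)]+1*
p3 O@[(0,0,0)] terminal -1; root [(1,0,1)] d11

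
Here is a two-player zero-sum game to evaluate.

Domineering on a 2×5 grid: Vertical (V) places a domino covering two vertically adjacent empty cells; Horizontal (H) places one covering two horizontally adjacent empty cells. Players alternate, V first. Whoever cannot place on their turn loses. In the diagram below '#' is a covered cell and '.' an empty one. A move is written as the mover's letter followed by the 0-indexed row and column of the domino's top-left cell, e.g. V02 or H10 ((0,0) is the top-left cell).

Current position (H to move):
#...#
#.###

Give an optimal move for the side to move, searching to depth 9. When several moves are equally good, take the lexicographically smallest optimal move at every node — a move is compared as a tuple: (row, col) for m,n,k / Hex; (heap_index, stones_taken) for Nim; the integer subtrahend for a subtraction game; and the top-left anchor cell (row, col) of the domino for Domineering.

p1 H@[#...#/#.###]: H01[###.#/#.###]+1* H02[#.###/#.###]-1
p2 V@[###.#/#.###] terminal -1; root [#...#/#.###] d9

H's best at [#...#/#.###]: H01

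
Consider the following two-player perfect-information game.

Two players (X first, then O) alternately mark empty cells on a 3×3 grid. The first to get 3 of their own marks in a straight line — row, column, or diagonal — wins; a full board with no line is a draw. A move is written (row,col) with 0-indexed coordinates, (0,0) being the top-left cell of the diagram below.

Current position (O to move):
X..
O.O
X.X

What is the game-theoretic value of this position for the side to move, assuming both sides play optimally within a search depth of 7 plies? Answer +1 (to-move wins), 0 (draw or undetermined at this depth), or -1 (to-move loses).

value(X../O.O/X.X, O) = +1

[X../O.O/X.X] O move#1: (0,1):-1/XO./O.O/X.X, (0,2):-1/X.O/O.O/X.X, (1,1):+1/X../OOO/X.X*, (2,1):-1/X../O.O/XOX
[X../OOO/X.X] end (terminal -1, X#2); searched X../O.O/X.X to 7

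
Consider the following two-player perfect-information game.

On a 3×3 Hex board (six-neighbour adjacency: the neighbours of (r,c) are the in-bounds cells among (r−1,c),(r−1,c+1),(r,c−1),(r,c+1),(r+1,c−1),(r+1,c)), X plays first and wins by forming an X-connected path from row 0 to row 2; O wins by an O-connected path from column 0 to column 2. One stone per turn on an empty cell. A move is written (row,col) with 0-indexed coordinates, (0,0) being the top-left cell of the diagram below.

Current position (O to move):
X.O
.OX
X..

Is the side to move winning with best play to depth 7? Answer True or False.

O winning at [X.O/.OX/X..]: True

p1 O@[X.O/.OX/X..]: (0,1)[XOO/.OX/X..]-1 (1,0)[X.O/OOX/X..]+1* (2,1)[X.O/.OX/XO.]-1 (2,2)[X.O/.OX/X.O]-1
p2 X@[X.O/OOX/X..] terminal -1; root [X.O/.OX/X..] d7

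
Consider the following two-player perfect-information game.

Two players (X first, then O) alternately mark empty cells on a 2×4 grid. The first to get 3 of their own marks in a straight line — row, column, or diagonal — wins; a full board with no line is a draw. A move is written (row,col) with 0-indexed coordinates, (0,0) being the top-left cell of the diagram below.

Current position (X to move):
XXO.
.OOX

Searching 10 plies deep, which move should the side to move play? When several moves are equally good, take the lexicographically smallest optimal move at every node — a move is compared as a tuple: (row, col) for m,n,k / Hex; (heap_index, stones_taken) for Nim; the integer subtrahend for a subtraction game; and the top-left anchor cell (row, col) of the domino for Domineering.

X's best at [XXO./.OOX]: (1,0)

p1 X@[XXO./.OOX]: (0,3)[XXOX/.OOX]-1 (1,0)[XXO./XOOX]+0*
p2 O@[XXO./XOOX]: (0,3)[XXOO/XOOX]+0*
p3 X@[XXOO/XOOX] terminal +0; root [XXO./.OOX] d10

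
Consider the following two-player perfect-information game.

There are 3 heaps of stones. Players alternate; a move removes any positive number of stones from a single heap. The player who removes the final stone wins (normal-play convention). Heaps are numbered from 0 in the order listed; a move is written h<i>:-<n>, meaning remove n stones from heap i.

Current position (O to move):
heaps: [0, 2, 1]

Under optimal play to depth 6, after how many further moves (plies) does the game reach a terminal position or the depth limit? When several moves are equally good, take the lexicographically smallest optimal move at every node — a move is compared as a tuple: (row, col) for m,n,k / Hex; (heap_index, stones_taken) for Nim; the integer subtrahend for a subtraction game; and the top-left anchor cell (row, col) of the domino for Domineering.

ply 1, O at (0,2,1) | h1:-1=+1→(0,1,1)*; h1:-2=-1→(0,0,1); h2:-1=-1→(0,2,0)
ply 2, X at (0,1,1) | h1:-1=-1→(0,0,1)*; h2:-1=-1→(0,1,0)
ply 3, O at (0,0,1) | h2:-1=+1→(0,0,0)*
ply 4: (0,0,0) is terminal -1 (X); from (0,2,1) depth 6

PV length from [(0,2,1)]: 3 plies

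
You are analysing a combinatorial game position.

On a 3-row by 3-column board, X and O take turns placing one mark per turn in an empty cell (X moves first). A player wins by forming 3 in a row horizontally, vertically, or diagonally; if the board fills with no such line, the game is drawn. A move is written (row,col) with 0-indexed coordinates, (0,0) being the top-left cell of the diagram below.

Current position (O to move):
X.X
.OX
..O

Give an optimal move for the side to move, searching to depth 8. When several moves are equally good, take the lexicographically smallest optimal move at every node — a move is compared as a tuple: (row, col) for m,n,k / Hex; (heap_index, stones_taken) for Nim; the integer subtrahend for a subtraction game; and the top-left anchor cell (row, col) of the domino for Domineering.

ply 1, O at X.X/.OX/..O | (0,1)=+0→XOX/.OX/..O*; (1,0)=-1→X.X/OOX/..O; (2,0)=-1→X.X/.OX/O.O; (2,1)=-1→X.X/.OX/.OO
ply 2, X at XOX/.OX/..O | (1,0)=-1→XOX/XOX/..O; (2,0)=-1→XOX/.OX/X.O; (2,1)=+0→XOX/.OX/.XO*
ply 3, O at XOX/.OX/.XO | (1,0)=+0→XOX/OOX/.XO*; (2,0)=+0→XOX/.OX/OXO
ply 4, X at XOX/OOX/.XO | (2,0)=+0→XOX/OOX/XXO*
ply 5: XOX/OOX/XXO is terminal +0 (O); from X.X/.OX/..O depth 8

O's best at [X.X/.OX/..O]: (0,1)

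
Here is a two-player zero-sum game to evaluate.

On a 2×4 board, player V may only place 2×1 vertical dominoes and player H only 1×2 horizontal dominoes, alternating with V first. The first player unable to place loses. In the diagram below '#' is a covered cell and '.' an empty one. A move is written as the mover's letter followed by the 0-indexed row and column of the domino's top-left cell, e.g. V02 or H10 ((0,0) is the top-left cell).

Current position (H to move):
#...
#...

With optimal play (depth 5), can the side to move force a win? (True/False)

H winning at [#.../#...]: True

[#.../#...] H move#1: H01:+1/###./#...*, H02:+1/#.##/#..., H11:+1/#.../###., H12:+1/#.../#.##
[###./#...] V move#2: V03:-1/####/#..#*
[####/#..#] H move#3: H11:+1/####/####*
[####/####] end (terminal -1, V#4); searched #.../#... to 5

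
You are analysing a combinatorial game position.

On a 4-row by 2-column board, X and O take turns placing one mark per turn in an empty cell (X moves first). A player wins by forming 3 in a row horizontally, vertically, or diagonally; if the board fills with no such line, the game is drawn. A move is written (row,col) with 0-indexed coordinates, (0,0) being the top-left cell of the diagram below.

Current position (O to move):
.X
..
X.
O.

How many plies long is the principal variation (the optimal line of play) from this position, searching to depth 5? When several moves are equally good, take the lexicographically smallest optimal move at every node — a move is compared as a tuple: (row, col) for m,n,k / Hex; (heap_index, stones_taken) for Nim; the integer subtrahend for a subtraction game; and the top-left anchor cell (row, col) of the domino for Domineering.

p1 O@[.X/../X./O.]: (0,0)[OX/../X./O.]+0* (1,0)[.X/O./X./O.]+0 (1,1)[.X/.O/X./O.]+0 (2,1)[.X/../XO/O.]+0 (3,1)[.X/../X./OO]+0
p2 X@[OX/../X./O.]: (1,0)[OX/X./X./O.]+0* (1,1)[OX/.X/X./O.]+0 (2,1)[OX/../XX/O.]+0 (3,1)[OX/../X./OX]+0
p3 O@[OX/X./X./O.]: (1,1)[OX/XO/X./O.]+0* (2,1)[OX/X./XO/O.]+0 (3,1)[OX/X./X./OO]+0
p4 X@[OX/XO/X./O.]: (2,1)[OX/XO/XX/O.]+0* (3,1)[OX/XO/X./OX]+0
p5 O@[OX/XO/XX/O.]: (3,1)[OX/XO/XX/OO]+0*
p6 X@[OX/XO/XX/OO] terminal +0; root [.X/../X./O.] d5

PV length from [.X/../X./O.]: 5 plies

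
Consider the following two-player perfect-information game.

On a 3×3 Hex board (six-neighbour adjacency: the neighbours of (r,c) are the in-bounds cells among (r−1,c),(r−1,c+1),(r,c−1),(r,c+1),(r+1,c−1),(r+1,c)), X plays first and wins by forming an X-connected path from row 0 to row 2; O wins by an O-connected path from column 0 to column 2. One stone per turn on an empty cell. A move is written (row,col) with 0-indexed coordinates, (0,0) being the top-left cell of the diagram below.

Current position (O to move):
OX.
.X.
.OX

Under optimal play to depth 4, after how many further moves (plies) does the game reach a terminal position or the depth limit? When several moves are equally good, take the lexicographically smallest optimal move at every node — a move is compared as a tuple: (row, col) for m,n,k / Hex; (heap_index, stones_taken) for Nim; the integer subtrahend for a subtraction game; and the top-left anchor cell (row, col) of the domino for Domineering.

PV length from [OX./.X./.OX]: 4 plies

p1 O@[OX./.X./.OX]: (0,2)[OXO/.X./.OX]-1* (1,0)[OX./OX./.OX]-1 (1,2)[OX./.XO/.OX]-1 (2,0)[OX./.X./OOX]-1
p2 X@[OXO/.X./.OX]: (1,0)[OXO/XX./.OX]+1* (1,2)[OXO/.XX/.OX]+1 (2,0)[OXO/.X./XOX]+1
p3 O@[OXO/XX./.OX]: (1,2)[OXO/XXO/.OX]-1* (2,0)[OXO/XX./OOX]-1
p4 X@[OXO/XXO/.OX]: (2,0)[OXO/XXO/XOX]+1*
p5 O@[OXO/XXO/XOX] terminal -1; root [OX./.X./.OX] d4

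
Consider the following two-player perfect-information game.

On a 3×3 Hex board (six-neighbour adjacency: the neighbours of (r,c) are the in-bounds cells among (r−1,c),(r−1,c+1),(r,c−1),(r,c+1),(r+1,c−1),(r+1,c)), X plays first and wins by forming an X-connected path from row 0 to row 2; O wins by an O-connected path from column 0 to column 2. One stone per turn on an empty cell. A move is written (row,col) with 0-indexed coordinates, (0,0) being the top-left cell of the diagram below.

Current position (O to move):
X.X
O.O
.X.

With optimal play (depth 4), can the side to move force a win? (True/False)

ply 1, O at X.X/O.O/.X. | (0,1)=-1→XOX/O.O/.X.; (1,1)=+1→X.X/OOO/.X.*; (2,0)=-1→X.X/O.O/OX.; (2,2)=-1→X.X/O.O/.XO
ply 2: X.X/OOO/.X. is terminal -1 (X); from X.X/O.O/.X. depth 4

O winning at [X.X/O.O/.X.]: True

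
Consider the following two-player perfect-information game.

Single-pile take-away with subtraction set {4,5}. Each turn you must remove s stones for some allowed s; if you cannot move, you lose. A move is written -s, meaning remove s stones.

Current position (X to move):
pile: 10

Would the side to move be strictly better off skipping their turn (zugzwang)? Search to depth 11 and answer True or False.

zugzwang(10, X) = True

ply 1, X at 10 | -4=-1→6*; -5=-1→5
ply 2, O at 6 | -4=+1→2*; -5=+1→1
ply 3: 2 is terminal -1 (X); from 10 depth 11
suppose X passes — search the same position with O to move:
pass> ply 1, O at 10 | -4=-1→6*; -5=-1→5
pass> ply 2, X at 6 | -4=+1→2*; -5=+1→1
pass> ply 3: 2 is terminal -1 (O); from 10 depth 11
for X: play -1, pass +1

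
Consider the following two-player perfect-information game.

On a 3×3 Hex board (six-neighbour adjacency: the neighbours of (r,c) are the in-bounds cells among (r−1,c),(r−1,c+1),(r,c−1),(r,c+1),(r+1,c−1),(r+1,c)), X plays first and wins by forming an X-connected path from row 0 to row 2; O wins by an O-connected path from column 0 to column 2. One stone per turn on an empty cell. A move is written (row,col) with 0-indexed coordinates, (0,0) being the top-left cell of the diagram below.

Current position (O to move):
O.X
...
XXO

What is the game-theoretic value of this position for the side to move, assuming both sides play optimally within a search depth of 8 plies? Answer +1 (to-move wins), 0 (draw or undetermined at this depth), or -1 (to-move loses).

value(O.X/.../XXO, O) = -1

ply 1, O at O.X/.../XXO | (0,1)=-1→OOX/.../XXO*; (1,0)=-1→O.X/O../XXO; (1,1)=-1→O.X/.O./XXO; (1,2)=-1→O.X/..O/XXO
ply 2, X at OOX/.../XXO | (1,0)=+1→OOX/X../XXO*; (1,1)=+1→OOX/.X./XXO; (1,2)=+1→OOX/..X/XXO
ply 3, O at OOX/X../XXO | (1,1)=-1→OOX/XO./XXO*; (1,2)=-1→OOX/X.O/XXO
ply 4, X at OOX/XO./XXO | (1,2)=+1→OOX/XOX/XXO*
ply 5: OOX/XOX/XXO is terminal -1 (O); from O.X/.../XXO depth 8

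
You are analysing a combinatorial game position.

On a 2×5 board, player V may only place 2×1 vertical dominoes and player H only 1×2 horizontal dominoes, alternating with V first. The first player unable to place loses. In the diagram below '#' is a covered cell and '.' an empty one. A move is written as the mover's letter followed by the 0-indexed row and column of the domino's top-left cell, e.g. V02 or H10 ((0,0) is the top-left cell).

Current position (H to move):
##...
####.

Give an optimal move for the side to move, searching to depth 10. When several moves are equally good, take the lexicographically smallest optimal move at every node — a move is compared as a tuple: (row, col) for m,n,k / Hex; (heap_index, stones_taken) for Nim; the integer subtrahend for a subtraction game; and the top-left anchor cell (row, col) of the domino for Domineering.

p1 H@[##.../####.]: H02[####./####.]-1 H03[##.##/####.]+1*
p2 V@[##.##/####.] terminal -1; root [##.../####.] d10

H's best at [##.../####.]: H03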